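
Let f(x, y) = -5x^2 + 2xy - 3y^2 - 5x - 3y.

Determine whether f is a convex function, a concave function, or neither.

concave

f is quadratic, so its Hessian is the constant matrix H = [[-10, 2], [2, -6]].
det(H) = 56, tr(H) = -16.
det(H) > 0 and tr(H) < 0, so H is negative definite everywhere: concave.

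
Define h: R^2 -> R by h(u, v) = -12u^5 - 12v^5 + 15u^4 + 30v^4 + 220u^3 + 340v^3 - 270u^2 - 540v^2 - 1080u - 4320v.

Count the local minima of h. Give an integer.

h separates as a function of u plus a function of v, so ∇h=0 decouples.
∂h/∂u = -60(u - 3)(u - 2)(u + 1)(u + 3) = 0 at u ∈ {-3, -1, 2, 3}; ∂h/∂v = -60(v - 4)(v - 3)(v + 2)(v + 3) = 0 at v ∈ {-3, -2, 3, 4}.
The Hessian is diagonal: diag(h_uu, h_vv). Second derivatives: h_uu(-3)=3600, h_uu(-1)=-1440, h_uu(2)=900, h_uu(3)=-1440; h_vv(-3)=2520, h_vv(-2)=-1800, h_vv(3)=1800, h_vv(4)=-2520.
Local minima occur where both diagonal entries positive: (-3, -3), (-3, 3), (2, -3), (2, 3). Count: 4.

4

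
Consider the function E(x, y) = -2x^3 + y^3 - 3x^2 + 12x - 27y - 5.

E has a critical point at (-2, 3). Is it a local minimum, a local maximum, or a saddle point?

local minimum

The mixed partial ∂²E/∂x∂y is 0, so the Hessian at any point is diag(E_xx, E_yy) = diag(-6(2x + 1), 6y).
At (-2, 3): H = diag(18, 18).
Both eigenvalues are positive, so H is positive definite: a local minimum.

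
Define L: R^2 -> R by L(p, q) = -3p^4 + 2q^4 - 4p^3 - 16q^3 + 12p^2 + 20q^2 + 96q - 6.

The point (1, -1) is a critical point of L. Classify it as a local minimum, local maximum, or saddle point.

saddle point

The mixed partial ∂²L/∂p∂q is 0, so the Hessian at any point is diag(L_pp, L_qq) = diag(12(-3p^2 - 2p + 2), 8(3q^2 - 12q + 5)).
At (1, -1): H = diag(-36, 160).
The eigenvalues have opposite signs, so H is indefinite: a saddle point.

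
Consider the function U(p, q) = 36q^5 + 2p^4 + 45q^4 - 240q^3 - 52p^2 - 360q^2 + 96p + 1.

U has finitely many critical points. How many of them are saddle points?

6

U separates as a function of p plus a function of q, so ∇U=0 decouples.
∂U/∂p = 8(p - 3)(p - 1)(p + 4) = 0 at p ∈ {-4, 1, 3}; ∂U/∂q = 180q(q - 2)(q + 1)(q + 2) = 0 at q ∈ {-2, -1, 0, 2}.
The Hessian is diagonal: diag(U_pp, U_qq). Second derivatives: U_pp(-4)=280, U_pp(1)=-80, U_pp(3)=112; U_qq(-2)=-1440, U_qq(-1)=540, U_qq(0)=-720, U_qq(2)=4320.
Saddle points occur where the two diagonal entries have opposite signs: (-4, -2), (-4, 0), (1, -1), (1, 2), (3, -2), (3, 0). Count: 6.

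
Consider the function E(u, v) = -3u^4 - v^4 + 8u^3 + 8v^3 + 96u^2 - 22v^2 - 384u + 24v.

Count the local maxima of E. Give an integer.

E separates as a function of u plus a function of v, so ∇E=0 decouples.
∂E/∂u = -12(u - 4)(u - 2)(u + 4) = 0 at u ∈ {-4, 2, 4}; ∂E/∂v = -4(v - 3)(v - 2)(v - 1) = 0 at v ∈ {1, 2, 3}.
The Hessian is diagonal: diag(E_uu, E_vv). Second derivatives: E_uu(-4)=-576, E_uu(2)=144, E_uu(4)=-192; E_vv(1)=-8, E_vv(2)=4, E_vv(3)=-8.
Local maxima occur where both diagonal entries negative: (-4, 1), (-4, 3), (4, 1), (4, 3). Count: 4.

4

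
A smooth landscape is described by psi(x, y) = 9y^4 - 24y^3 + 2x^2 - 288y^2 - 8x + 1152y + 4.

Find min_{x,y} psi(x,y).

psi(x,y) separates as P(x) + Q(y) + 4, so its minimum is min P + min Q + 4.
P'(x) = 4x - 8 vanishes at x ∈ {2}; Q'(y) = 36(y - 4)(y - 2)(y + 4) vanishes at y ∈ {-4, 2, 4}.
Local minima of P (where P''>0): P(2)=-8. Local minima of Q: Q(-4)=-5376, Q(4)=768.
So the global minimum of psi is P(2) + Q(-4) + 4 = -8 − 5376 + 4 = -5380, attained at (2, -4).

-5380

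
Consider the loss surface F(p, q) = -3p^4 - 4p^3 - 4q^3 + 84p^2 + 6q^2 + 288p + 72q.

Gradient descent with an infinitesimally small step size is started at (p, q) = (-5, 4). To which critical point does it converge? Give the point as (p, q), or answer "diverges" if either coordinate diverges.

F is separable, so gradient descent decouples: p follows -∂F/∂p, q follows -∂F/∂q.
∂F/∂p = -12(p - 4)(p + 2)(p + 3); at p=-5 this is 648, so p decreases.
∂F/∂q = -12(q - 3)(q + 2); at q=4 this is -72, so q increases.
The p-coordinate has no critical point in that direction and runs off to infinity.

diverges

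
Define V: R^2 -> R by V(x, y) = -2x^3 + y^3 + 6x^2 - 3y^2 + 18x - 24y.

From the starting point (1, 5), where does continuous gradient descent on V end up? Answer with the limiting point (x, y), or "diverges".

(-1, 4)

V is separable, so gradient descent decouples: x follows -∂V/∂x, y follows -∂V/∂y.
∂V/∂x = -6(x - 3)(x + 1); at x=1 this is 24, so x decreases.
∂V/∂y = 3(y - 4)(y + 2); at y=5 this is 21, so y decreases.
x converges to its nearest critical value -1 (a local min of the x-part); y converges to 4. The iterate converges to (-1, 4).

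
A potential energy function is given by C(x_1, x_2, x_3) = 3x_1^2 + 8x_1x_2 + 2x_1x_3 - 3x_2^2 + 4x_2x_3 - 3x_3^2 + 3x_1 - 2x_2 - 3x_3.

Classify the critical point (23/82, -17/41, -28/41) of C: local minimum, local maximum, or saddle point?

saddle point

The Hessian is constant: H = [[6, 8, 2], [8, -6, 4], [2, 4, -6]].
Leading principal minors: Δ₁ = 6, Δ₂ = -100, Δ₃ = 656.
The minors fit neither the all-positive nor the alternating-sign pattern, so H is indefinite: a saddle point.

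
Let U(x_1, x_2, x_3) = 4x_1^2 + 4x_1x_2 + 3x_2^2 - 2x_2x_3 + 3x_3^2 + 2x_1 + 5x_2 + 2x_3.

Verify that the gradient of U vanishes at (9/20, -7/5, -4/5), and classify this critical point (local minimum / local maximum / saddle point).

∇U = (8x_1 + 4x_2 + 2, 4x_1 + 6x_2 - 2x_3 + 5, -2x_2 + 6x_3 + 2); substituting (9/20, -7/5, -4/5) gives ∇U = (0, 0, 0), so (9/20, -7/5, -4/5) is indeed a critical point.
The Hessian is constant: H = [[8, 4, 0], [4, 6, -2], [0, -2, 6]].
Leading principal minors: Δ₁ = 8, Δ₂ = 32, Δ₃ = 160.
All leading minors are positive, so H is positive definite: a local minimum.

local minimum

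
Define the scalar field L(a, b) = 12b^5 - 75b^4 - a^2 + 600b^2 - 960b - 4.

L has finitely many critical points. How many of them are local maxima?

L separates as a function of a plus a function of b, so ∇L=0 decouples.
∂L/∂a = -2a = 0 at a ∈ {0}; ∂L/∂b = 60(b - 4)(b - 2)(b - 1)(b + 2) = 0 at b ∈ {-2, 1, 2, 4}.
The Hessian is diagonal: diag(L_aa, L_bb). Second derivatives: L_aa(0)=-2; L_bb(-2)=-4320, L_bb(1)=540, L_bb(2)=-480, L_bb(4)=2160.
Local maxima occur where both diagonal entries negative: (0, -2), (0, 2). Count: 2.

2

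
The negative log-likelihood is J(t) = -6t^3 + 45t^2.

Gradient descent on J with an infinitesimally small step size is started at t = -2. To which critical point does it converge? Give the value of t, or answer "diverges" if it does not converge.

J'(t) = -18t(t - 5), so J'(-2) = -252.
Gradient descent moves in the -J' direction, i.e. t is increasing.
The nearest critical point in that direction is t = 0, where J'' = 90 > 0 (a local minimum). The iterate converges there.

0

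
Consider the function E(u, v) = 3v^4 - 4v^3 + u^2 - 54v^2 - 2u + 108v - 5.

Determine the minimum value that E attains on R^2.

-465

E(u,v) separates as P(u) + Q(v) − 5, so its minimum is min P + min Q − 5.
P'(u) = 2u - 2 vanishes at u ∈ {1}; Q'(v) = 12(v - 3)(v - 1)(v + 3) vanishes at v ∈ {-3, 1, 3}.
Local minima of P (where P''>0): P(1)=-1. Local minima of Q: Q(-3)=-459, Q(3)=-27.
So the global minimum of E is P(1) + Q(-3) − 5 = -1 − 459 − 5 = -465, attained at (1, -3).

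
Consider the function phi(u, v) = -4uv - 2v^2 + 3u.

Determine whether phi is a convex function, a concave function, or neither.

neither

phi is quadratic, so its Hessian is the constant matrix H = [[0, -4], [-4, -4]].
det(H) = -16, tr(H) = -4.
det(H) < 0, so H is indefinite: neither convex nor concave.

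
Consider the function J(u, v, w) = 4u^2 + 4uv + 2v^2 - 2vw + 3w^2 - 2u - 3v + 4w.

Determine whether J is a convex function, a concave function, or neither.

convex

J is quadratic, so its Hessian is the constant matrix H = [[8, 4, 0], [4, 4, -2], [0, -2, 6]].
Leading principal minors: 8, 16, 64.
All positive ⇒ H ≻ 0 ⇒ convex.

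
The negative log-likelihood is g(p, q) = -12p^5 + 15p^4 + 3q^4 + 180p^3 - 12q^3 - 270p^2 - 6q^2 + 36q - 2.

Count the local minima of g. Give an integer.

g separates as a function of p plus a function of q, so ∇g=0 decouples.
∂g/∂p = -60p(p - 3)(p - 1)(p + 3) = 0 at p ∈ {-3, 0, 1, 3}; ∂g/∂q = 12(q - 3)(q - 1)(q + 1) = 0 at q ∈ {-1, 1, 3}.
The Hessian is diagonal: diag(g_pp, g_qq). Second derivatives: g_pp(-3)=4320, g_pp(0)=-540, g_pp(1)=480, g_pp(3)=-2160; g_qq(-1)=96, g_qq(1)=-48, g_qq(3)=96.
Local minima occur where both diagonal entries positive: (-3, -1), (-3, 3), (1, -1), (1, 3). Count: 4.

4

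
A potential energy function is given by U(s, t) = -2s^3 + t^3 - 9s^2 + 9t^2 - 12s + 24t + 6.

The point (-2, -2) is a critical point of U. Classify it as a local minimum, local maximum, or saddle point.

local minimum

The mixed partial ∂²U/∂s∂t is 0, so the Hessian at any point is diag(U_ss, U_tt) = diag(-6(2s + 3), 6(t + 3)).
At (-2, -2): H = diag(6, 6).
Both eigenvalues are positive, so H is positive definite: a local minimum.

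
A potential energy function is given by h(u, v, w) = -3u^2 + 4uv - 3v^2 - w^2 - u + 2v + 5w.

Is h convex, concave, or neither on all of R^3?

concave

h is quadratic, so its Hessian is the constant matrix H = [[-6, 4, 0], [4, -6, 0], [0, 0, -2]].
Leading principal minors: -6, 20, -40.
Signs alternate −, +, − ⇒ H ≺ 0 ⇒ concave.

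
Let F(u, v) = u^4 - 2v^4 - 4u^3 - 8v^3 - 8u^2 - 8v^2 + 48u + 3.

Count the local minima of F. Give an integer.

F separates as a function of u plus a function of v, so ∇F=0 decouples.
∂F/∂u = 4(u - 3)(u - 2)(u + 2) = 0 at u ∈ {-2, 2, 3}; ∂F/∂v = -8v(v + 1)(v + 2) = 0 at v ∈ {-2, -1, 0}.
The Hessian is diagonal: diag(F_uu, F_vv). Second derivatives: F_uu(-2)=80, F_uu(2)=-16, F_uu(3)=20; F_vv(-2)=-16, F_vv(-1)=8, F_vv(0)=-16.
Local minima occur where both diagonal entries positive: (-2, -1), (3, -1). Count: 2.

2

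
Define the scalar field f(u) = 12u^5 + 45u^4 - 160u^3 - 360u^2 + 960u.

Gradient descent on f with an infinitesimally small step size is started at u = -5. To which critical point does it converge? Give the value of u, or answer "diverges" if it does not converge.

diverges

f'(u) = 60(u - 2)(u - 1)(u + 2)(u + 4), so f'(-5) = 7560.
Gradient descent moves in the -f' direction, i.e. u is decreasing.
There is no critical point below u=-5, and f' keeps the same sign, so the iterate runs off to −∞.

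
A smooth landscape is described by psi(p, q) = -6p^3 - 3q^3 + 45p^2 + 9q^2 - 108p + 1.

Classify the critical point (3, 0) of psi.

saddle point

The mixed partial ∂²psi/∂p∂q is 0, so the Hessian at any point is diag(psi_pp, psi_qq) = diag(18(-2p + 5), 18(-q + 1)).
At (3, 0): H = diag(-18, 18).
The eigenvalues have opposite signs, so H is indefinite: a saddle point.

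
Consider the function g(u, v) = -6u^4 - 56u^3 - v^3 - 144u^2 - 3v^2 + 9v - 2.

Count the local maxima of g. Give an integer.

g separates as a function of u plus a function of v, so ∇g=0 decouples.
∂g/∂u = -24u(u + 3)(u + 4) = 0 at u ∈ {-4, -3, 0}; ∂g/∂v = -3(v - 1)(v + 3) = 0 at v ∈ {-3, 1}.
The Hessian is diagonal: diag(g_uu, g_vv). Second derivatives: g_uu(-4)=-96, g_uu(-3)=72, g_uu(0)=-288; g_vv(-3)=12, g_vv(1)=-12.
Local maxima occur where both diagonal entries negative: (-4, 1), (0, 1). Count: 2.

2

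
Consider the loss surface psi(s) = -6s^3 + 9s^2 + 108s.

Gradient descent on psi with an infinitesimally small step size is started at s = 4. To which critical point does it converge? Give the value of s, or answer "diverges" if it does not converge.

diverges

psi'(s) = -18(s - 3)(s + 2), so psi'(4) = -108.
Gradient descent moves in the -psi' direction, i.e. s is increasing.
There is no critical point above s=4, and psi' keeps the same sign, so the iterate runs off to +∞.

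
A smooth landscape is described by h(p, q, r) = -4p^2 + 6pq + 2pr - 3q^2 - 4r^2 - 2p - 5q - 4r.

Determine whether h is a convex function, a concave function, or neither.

h is quadratic, so its Hessian is the constant matrix H = [[-8, 6, 2], [6, -6, 0], [2, 0, -8]].
Leading principal minors: -8, 12, -72.
Signs alternate −, +, − ⇒ H ≺ 0 ⇒ concave.

concave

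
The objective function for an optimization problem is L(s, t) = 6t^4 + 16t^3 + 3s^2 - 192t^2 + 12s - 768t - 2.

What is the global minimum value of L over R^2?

L(s,t) separates as P(s) + Q(t) − 2, so its minimum is min P + min Q − 2.
P'(s) = 6s + 12 vanishes at s ∈ {-2}; Q'(t) = 24(t - 4)(t + 2)(t + 4) vanishes at t ∈ {-4, -2, 4}.
Local minima of P (where P''>0): P(-2)=-12. Local minima of Q: Q(-4)=512, Q(4)=-3584.
So the global minimum of L is P(-2) + Q(4) − 2 = -12 − 3584 − 2 = -3598, attained at (-2, 4).

-3598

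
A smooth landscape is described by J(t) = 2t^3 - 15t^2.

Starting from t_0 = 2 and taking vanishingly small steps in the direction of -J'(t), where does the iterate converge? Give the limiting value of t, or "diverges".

J'(t) = 6t(t - 5), so J'(2) = -36.
Gradient descent moves in the -J' direction, i.e. t is increasing.
The nearest critical point in that direction is t = 5, where J'' = 30 > 0 (a local minimum). The iterate converges there.

5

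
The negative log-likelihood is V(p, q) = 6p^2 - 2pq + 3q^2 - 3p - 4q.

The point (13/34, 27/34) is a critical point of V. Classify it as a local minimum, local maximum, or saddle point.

local minimum

The Hessian of V is constant: H = [[12, -2], [-2, 6]].
det(H) = 12·6 − (-2)² = 68.
det(H) > 0 and tr(H) = 18 > 0, so H is positive definite and the point is a local minimum.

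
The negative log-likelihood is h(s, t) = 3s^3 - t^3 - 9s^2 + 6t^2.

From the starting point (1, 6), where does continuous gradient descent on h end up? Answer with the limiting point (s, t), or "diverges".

diverges

h is separable, so gradient descent decouples: s follows -∂h/∂s, t follows -∂h/∂t.
∂h/∂s = 9s(s - 2); at s=1 this is -9, so s increases.
∂h/∂t = -3t(t - 4); at t=6 this is -36, so t increases.
The t-coordinate has no critical point in that direction and runs off to infinity.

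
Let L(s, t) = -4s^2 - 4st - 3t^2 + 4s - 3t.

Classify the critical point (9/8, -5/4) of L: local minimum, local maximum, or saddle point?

local maximum

The Hessian of L is constant: H = [[-8, -4], [-4, -6]].
det(H) = (-8)·(-6) − (-4)² = 32.
det(H) > 0 and tr(H) = -14 < 0, so H is negative definite and the point is a local maximum.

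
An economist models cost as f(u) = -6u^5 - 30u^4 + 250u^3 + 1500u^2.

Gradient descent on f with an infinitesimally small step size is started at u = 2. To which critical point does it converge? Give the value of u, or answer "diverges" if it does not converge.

f'(u) = -30u(u - 5)(u + 4)(u + 5), so f'(2) = 7560.
Gradient descent moves in the -f' direction, i.e. u is decreasing.
The nearest critical point in that direction is u = 0, where f'' = 3000 > 0 (a local minimum). The iterate converges there.

0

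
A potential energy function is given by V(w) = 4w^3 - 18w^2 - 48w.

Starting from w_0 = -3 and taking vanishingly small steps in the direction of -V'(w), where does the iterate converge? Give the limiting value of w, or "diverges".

diverges

V'(w) = 12(w - 4)(w + 1), so V'(-3) = 168.
Gradient descent moves in the -V' direction, i.e. w is decreasing.
There is no critical point below w=-3, and V' keeps the same sign, so the iterate runs off to −∞.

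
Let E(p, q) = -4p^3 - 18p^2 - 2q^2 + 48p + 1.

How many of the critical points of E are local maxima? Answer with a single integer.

1

E separates as a function of p plus a function of q, so ∇E=0 decouples.
∂E/∂p = -12(p - 1)(p + 4) = 0 at p ∈ {-4, 1}; ∂E/∂q = -4q = 0 at q ∈ {0}.
The Hessian is diagonal: diag(E_pp, E_qq). Second derivatives: E_pp(-4)=60, E_pp(1)=-60; E_qq(0)=-4.
Local maxima occur where both diagonal entries negative: (1, 0). Count: 1.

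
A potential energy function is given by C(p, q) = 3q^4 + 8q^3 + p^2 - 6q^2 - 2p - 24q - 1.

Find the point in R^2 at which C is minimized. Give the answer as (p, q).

C(p,q) separates as A(p) + B(q) − 1, so its minimum is min A + min B − 1.
A'(p) = 2p - 2 vanishes at p ∈ {1}; B'(q) = 12(q - 1)(q + 1)(q + 2) vanishes at q ∈ {-2, -1, 1}.
Local minima of A (where A''>0): A(1)=-1. Local minima of B: B(-2)=8, B(1)=-19.
So the global minimum of C is A(1) + B(1) − 1 = -1 − 19 − 1 = -21, attained at (1, 1).

(1, 1)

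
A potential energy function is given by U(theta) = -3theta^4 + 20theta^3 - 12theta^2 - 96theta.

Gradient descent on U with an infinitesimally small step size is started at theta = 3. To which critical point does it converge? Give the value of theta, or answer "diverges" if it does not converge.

2

U'(theta) = -12(theta - 4)(theta - 2)(theta + 1), so U'(3) = 48.
Gradient descent moves in the -U' direction, i.e. theta is decreasing.
The nearest critical point in that direction is theta = 2, where U'' = 72 > 0 (a local minimum). The iterate converges there.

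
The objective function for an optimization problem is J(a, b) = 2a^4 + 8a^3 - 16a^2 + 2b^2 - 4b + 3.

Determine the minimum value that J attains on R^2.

J(a,b) separates as P(a) + Q(b) + 3, so its minimum is min P + min Q + 3.
P'(a) = 8a(a - 1)(a + 4) vanishes at a ∈ {-4, 0, 1}; Q'(b) = 4b - 4 vanishes at b ∈ {1}.
Local minima of P (where P''>0): P(-4)=-256, P(1)=-6. Local minima of Q: Q(1)=-2.
So the global minimum of J is P(-4) + Q(1) + 3 = -256 − 2 + 3 = -255, attained at (-4, 1).

-255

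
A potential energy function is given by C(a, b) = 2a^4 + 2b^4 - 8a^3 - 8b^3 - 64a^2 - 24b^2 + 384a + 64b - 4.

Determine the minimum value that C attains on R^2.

C(a,b) separates as P(a) + Q(b) − 4, so its minimum is min P + min Q − 4.
P'(a) = 8(a - 4)(a - 3)(a + 4) vanishes at a ∈ {-4, 3, 4}; Q'(b) = 8(b - 4)(b - 1)(b + 2) vanishes at b ∈ {-2, 1, 4}.
Local minima of P (where P''>0): P(-4)=-1536, P(4)=512. Local minima of Q: Q(-2)=-128, Q(4)=-128.
So the global minimum of C is P(-4) + Q(-2) − 4 = -1536 − 128 − 4 = -1668, attained at (-4, -2).

-1668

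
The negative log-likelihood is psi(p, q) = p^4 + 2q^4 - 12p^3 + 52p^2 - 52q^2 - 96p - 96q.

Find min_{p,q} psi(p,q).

psi(p,q) separates as A(p) + B(q), so its minimum is min A + min B.
A'(p) = 4(p - 4)(p - 3)(p - 2) vanishes at p ∈ {2, 3, 4}; B'(q) = 8(q - 4)(q + 1)(q + 3) vanishes at q ∈ {-3, -1, 4}.
Local minima of A (where A''>0): A(2)=-64, A(4)=-64. Local minima of B: B(-3)=-18, B(4)=-704.
So the global minimum of psi is A(2) + B(4) = -64 − 704 = -768, attained at (2, 4).

-768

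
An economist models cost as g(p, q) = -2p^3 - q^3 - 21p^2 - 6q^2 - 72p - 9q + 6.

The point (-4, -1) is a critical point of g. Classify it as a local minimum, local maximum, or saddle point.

saddle point

The mixed partial ∂²g/∂p∂q is 0, so the Hessian at any point is diag(g_pp, g_qq) = diag(-6(2p + 7), -6(q + 2)).
At (-4, -1): H = diag(6, -6).
The eigenvalues have opposite signs, so H is indefinite: a saddle point.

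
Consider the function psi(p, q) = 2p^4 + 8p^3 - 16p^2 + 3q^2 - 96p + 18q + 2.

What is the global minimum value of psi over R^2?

psi(p,q) separates as A(p) + B(q) + 2, so its minimum is min A + min B + 2.
A'(p) = 8(p - 2)(p + 2)(p + 3) vanishes at p ∈ {-3, -2, 2}; B'(q) = 6q + 18 vanishes at q ∈ {-3}.
Local minima of A (where A''>0): A(-3)=90, A(2)=-160. Local minima of B: B(-3)=-27.
So the global minimum of psi is A(2) + B(-3) + 2 = -160 − 27 + 2 = -185, attained at (2, -3).

-185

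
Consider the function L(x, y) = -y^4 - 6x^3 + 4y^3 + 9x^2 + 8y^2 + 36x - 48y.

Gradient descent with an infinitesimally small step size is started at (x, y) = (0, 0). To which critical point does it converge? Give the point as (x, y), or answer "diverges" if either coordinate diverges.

L is separable, so gradient descent decouples: x follows -∂L/∂x, y follows -∂L/∂y.
∂L/∂x = -18(x - 2)(x + 1); at x=0 this is 36, so x decreases.
∂L/∂y = -4(y - 3)(y - 2)(y + 2); at y=0 this is -48, so y increases.
x converges to its nearest critical value -1 (a local min of the x-part); y converges to 2. The iterate converges to (-1, 2).

(-1, 2)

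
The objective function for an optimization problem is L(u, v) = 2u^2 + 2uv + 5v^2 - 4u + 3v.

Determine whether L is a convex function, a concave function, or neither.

L is quadratic, so its Hessian is the constant matrix H = [[4, 2], [2, 10]].
det(H) = 36, tr(H) = 14.
det(H) > 0 and tr(H) > 0, so H is positive definite everywhere: convex.

convex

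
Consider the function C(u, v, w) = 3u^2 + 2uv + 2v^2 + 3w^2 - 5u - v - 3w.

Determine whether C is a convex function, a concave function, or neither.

convex

C is quadratic, so its Hessian is the constant matrix H = [[6, 2, 0], [2, 4, 0], [0, 0, 6]].
Leading principal minors: 6, 20, 120.
All positive ⇒ H ≻ 0 ⇒ convex.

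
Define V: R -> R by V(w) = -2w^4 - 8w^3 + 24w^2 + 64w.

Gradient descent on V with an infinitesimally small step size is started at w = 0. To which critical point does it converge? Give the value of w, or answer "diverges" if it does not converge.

-1

V'(w) = -8(w - 2)(w + 1)(w + 4), so V'(0) = 64.
Gradient descent moves in the -V' direction, i.e. w is decreasing.
The nearest critical point in that direction is w = -1, where V'' = 72 > 0 (a local minimum). The iterate converges there.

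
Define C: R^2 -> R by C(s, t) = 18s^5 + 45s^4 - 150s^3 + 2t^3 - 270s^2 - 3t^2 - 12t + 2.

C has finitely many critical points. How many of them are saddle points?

C separates as a function of s plus a function of t, so ∇C=0 decouples.
∂C/∂s = 90s(s - 2)(s + 1)(s + 3) = 0 at s ∈ {-3, -1, 0, 2}; ∂C/∂t = 6(t - 2)(t + 1) = 0 at t ∈ {-1, 2}.
The Hessian is diagonal: diag(C_ss, C_tt). Second derivatives: C_ss(-3)=-2700, C_ss(-1)=540, C_ss(0)=-540, C_ss(2)=2700; C_tt(-1)=-18, C_tt(2)=18.
Saddle points occur where the two diagonal entries have opposite signs: (-3, 2), (-1, -1), (0, 2), (2, -1). Count: 4.

4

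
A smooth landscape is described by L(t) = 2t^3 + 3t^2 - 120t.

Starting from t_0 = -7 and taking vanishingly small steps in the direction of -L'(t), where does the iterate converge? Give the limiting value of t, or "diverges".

diverges

L'(t) = 6(t - 4)(t + 5), so L'(-7) = 132.
Gradient descent moves in the -L' direction, i.e. t is decreasing.
There is no critical point below t=-7, and L' keeps the same sign, so the iterate runs off to −∞.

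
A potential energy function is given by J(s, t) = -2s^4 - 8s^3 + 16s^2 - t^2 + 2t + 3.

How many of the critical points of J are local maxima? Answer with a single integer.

2

J separates as a function of s plus a function of t, so ∇J=0 decouples.
∂J/∂s = -8s(s - 1)(s + 4) = 0 at s ∈ {-4, 0, 1}; ∂J/∂t = -2(t - 1) = 0 at t ∈ {1}.
The Hessian is diagonal: diag(J_ss, J_tt). Second derivatives: J_ss(-4)=-160, J_ss(0)=32, J_ss(1)=-40; J_tt(1)=-2.
Local maxima occur where both diagonal entries negative: (-4, 1), (1, 1). Count: 2.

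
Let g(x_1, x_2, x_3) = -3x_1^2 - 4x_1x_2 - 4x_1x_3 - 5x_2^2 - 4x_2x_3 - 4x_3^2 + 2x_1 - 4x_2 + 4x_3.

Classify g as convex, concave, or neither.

concave

g is quadratic, so its Hessian is the constant matrix H = [[-6, -4, -4], [-4, -10, -4], [-4, -4, -8]].
Leading principal minors: -6, 44, -224.
Signs alternate −, +, − ⇒ H ≺ 0 ⇒ concave.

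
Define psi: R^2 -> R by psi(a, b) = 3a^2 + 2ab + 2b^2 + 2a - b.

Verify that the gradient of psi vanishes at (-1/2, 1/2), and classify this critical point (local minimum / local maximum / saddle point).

∇psi = (6a + 2b + 2, 2a + 4b - 1); substituting (-1/2, 1/2) gives ∇psi = (0, 0), so (-1/2, 1/2) is indeed a critical point.
The Hessian of psi is constant: H = [[6, 2], [2, 4]].
det(H) = 6·4 − 2² = 20.
det(H) > 0 and tr(H) = 10 > 0, so H is positive definite and the point is a local minimum.

local minimum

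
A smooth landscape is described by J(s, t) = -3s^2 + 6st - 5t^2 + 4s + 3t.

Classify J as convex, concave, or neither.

J is quadratic, so its Hessian is the constant matrix H = [[-6, 6], [6, -10]].
det(H) = 24, tr(H) = -16.
det(H) > 0 and tr(H) < 0, so H is negative definite everywhere: concave.

concave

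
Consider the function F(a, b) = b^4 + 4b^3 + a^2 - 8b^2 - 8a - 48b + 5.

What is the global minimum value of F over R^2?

-91

F(a,b) separates as P(a) + Q(b) + 5, so its minimum is min P + min Q + 5.
P'(a) = 2a - 8 vanishes at a ∈ {4}; Q'(b) = 4(b - 2)(b + 2)(b + 3) vanishes at b ∈ {-3, -2, 2}.
Local minima of P (where P''>0): P(4)=-16. Local minima of Q: Q(-3)=45, Q(2)=-80.
So the global minimum of F is P(4) + Q(2) + 5 = -16 − 80 + 5 = -91, attained at (4, 2).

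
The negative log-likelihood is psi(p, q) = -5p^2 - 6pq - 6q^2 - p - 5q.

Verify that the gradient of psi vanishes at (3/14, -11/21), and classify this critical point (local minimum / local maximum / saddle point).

∇psi = (-10p - 6q - 1, -6p - 12q - 5); substituting (3/14, -11/21) gives ∇psi = (0, 0), so (3/14, -11/21) is indeed a critical point.
The Hessian of psi is constant: H = [[-10, -6], [-6, -12]].
det(H) = (-10)·(-12) − (-6)² = 84.
det(H) > 0 and tr(H) = -22 < 0, so H is negative definite and the point is a local maximum.

local maximum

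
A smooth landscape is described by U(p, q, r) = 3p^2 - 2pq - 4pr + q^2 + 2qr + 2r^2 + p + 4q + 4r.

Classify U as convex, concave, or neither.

U is quadratic, so its Hessian is the constant matrix H = [[6, -2, -4], [-2, 2, 2], [-4, 2, 4]].
Leading principal minors: 6, 8, 8.
All positive ⇒ H ≻ 0 ⇒ convex.

convex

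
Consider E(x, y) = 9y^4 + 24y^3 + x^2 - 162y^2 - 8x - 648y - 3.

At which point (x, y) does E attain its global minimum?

(4, 3)

E(x,y) separates as P(x) + Q(y) − 3, so its minimum is min P + min Q − 3.
P'(x) = 2x - 8 vanishes at x ∈ {4}; Q'(y) = 36(y - 3)(y + 2)(y + 3) vanishes at y ∈ {-3, -2, 3}.
Local minima of P (where P''>0): P(4)=-16. Local minima of Q: Q(-3)=567, Q(3)=-2025.
So the global minimum of E is P(4) + Q(3) − 3 = -16 − 2025 − 3 = -2044, attained at (4, 3).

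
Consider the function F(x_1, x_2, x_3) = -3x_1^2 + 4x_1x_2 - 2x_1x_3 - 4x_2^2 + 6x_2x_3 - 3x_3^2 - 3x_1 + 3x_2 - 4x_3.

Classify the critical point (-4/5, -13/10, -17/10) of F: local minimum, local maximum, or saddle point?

local maximum

The Hessian is constant: H = [[-6, 4, -2], [4, -8, 6], [-2, 6, -6]].
Leading principal minors: Δ₁ = -6, Δ₂ = 32, Δ₃ = -40.
The minors alternate sign starting negative (−, +, −), so H is negative definite: a local maximum.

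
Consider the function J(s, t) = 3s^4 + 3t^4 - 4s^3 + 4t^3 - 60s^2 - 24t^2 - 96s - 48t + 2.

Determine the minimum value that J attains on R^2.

J(s,t) separates as P(s) + Q(t) + 2, so its minimum is min P + min Q + 2.
P'(s) = 12(s - 4)(s + 1)(s + 2) vanishes at s ∈ {-2, -1, 4}; Q'(t) = 12(t - 2)(t + 1)(t + 2) vanishes at t ∈ {-2, -1, 2}.
Local minima of P (where P''>0): P(-2)=32, P(4)=-832. Local minima of Q: Q(-2)=16, Q(2)=-112.
So the global minimum of J is P(4) + Q(2) + 2 = -832 − 112 + 2 = -942, attained at (4, 2).

-942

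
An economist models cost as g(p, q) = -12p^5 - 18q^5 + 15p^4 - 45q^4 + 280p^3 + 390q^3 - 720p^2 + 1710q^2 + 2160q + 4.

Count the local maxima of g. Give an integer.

g separates as a function of p plus a function of q, so ∇g=0 decouples.
∂g/∂p = -60p(p - 3)(p - 2)(p + 4) = 0 at p ∈ {-4, 0, 2, 3}; ∂g/∂q = -90(q - 4)(q + 1)(q + 2)(q + 3) = 0 at q ∈ {-3, -2, -1, 4}.
The Hessian is diagonal: diag(g_pp, g_qq). Second derivatives: g_pp(-4)=10080, g_pp(0)=-1440, g_pp(2)=720, g_pp(3)=-1260; g_qq(-3)=1260, g_qq(-2)=-540, g_qq(-1)=900, g_qq(4)=-18900.
Local maxima occur where both diagonal entries negative: (0, -2), (0, 4), (3, -2), (3, 4). Count: 4.

4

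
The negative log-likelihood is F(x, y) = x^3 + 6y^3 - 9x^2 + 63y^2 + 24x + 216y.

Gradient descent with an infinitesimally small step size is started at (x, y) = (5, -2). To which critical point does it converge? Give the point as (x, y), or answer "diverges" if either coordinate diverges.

(4, -3)

F is separable, so gradient descent decouples: x follows -∂F/∂x, y follows -∂F/∂y.
∂F/∂x = 3(x - 4)(x - 2); at x=5 this is 9, so x decreases.
∂F/∂y = 18(y + 3)(y + 4); at y=-2 this is 36, so y decreases.
x converges to its nearest critical value 4 (a local min of the x-part); y converges to -3. The iterate converges to (4, -3).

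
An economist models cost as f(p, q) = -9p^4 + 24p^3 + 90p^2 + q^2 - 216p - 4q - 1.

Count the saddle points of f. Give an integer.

2

f separates as a function of p plus a function of q, so ∇f=0 decouples.
∂f/∂p = -36(p - 3)(p - 1)(p + 2) = 0 at p ∈ {-2, 1, 3}; ∂f/∂q = 2(q - 2) = 0 at q ∈ {2}.
The Hessian is diagonal: diag(f_pp, f_qq). Second derivatives: f_pp(-2)=-540, f_pp(1)=216, f_pp(3)=-360; f_qq(2)=2.
Saddle points occur where the two diagonal entries have opposite signs: (-2, 2), (3, 2). Count: 2.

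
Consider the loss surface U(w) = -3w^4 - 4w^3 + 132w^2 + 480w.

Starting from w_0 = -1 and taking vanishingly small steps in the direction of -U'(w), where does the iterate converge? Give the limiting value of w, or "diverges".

U'(w) = -12(w - 5)(w + 2)(w + 4), so U'(-1) = 216.
Gradient descent moves in the -U' direction, i.e. w is decreasing.
The nearest critical point in that direction is w = -2, where U'' = 168 > 0 (a local minimum). The iterate converges there.

-2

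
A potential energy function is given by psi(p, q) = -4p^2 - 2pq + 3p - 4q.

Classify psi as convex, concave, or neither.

psi is quadratic, so its Hessian is the constant matrix H = [[-8, -2], [-2, 0]].
det(H) = -4, tr(H) = -8.
det(H) < 0, so H is indefinite: neither convex nor concave.

neither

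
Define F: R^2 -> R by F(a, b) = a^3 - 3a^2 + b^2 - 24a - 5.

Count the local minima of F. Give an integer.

1

F separates as a function of a plus a function of b, so ∇F=0 decouples.
∂F/∂a = 3(a - 4)(a + 2) = 0 at a ∈ {-2, 4}; ∂F/∂b = 2b = 0 at b ∈ {0}.
The Hessian is diagonal: diag(F_aa, F_bb). Second derivatives: F_aa(-2)=-18, F_aa(4)=18; F_bb(0)=2.
Local minima occur where both diagonal entries positive: (4, 0). Count: 1.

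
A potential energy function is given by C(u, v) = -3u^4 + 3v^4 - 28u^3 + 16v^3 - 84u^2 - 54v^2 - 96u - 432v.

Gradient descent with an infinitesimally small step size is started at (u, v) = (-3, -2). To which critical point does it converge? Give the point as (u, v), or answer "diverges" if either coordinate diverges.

C is separable, so gradient descent decouples: u follows -∂C/∂u, v follows -∂C/∂v.
∂C/∂u = -12(u + 1)(u + 2)(u + 4); at u=-3 this is -24, so u increases.
∂C/∂v = 12(v - 3)(v + 3)(v + 4); at v=-2 this is -120, so v increases.
u converges to its nearest critical value -2 (a local min of the u-part); v converges to 3. The iterate converges to (-2, 3).

(-2, 3)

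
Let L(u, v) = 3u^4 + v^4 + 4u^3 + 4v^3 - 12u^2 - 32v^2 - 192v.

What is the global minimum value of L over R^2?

L(u,v) separates as P(u) + Q(v), so its minimum is min P + min Q.
P'(u) = 12u(u - 1)(u + 2) vanishes at u ∈ {-2, 0, 1}; Q'(v) = 4(v - 4)(v + 3)(v + 4) vanishes at v ∈ {-4, -3, 4}.
Local minima of P (where P''>0): P(-2)=-32, P(1)=-5. Local minima of Q: Q(-4)=256, Q(4)=-768.
So the global minimum of L is P(-2) + Q(4) = -32 − 768 = -800, attained at (-2, 4).

-800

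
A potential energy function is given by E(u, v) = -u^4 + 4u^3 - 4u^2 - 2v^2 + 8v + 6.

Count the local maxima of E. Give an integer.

E separates as a function of u plus a function of v, so ∇E=0 decouples.
∂E/∂u = -4u(u - 2)(u - 1) = 0 at u ∈ {0, 1, 2}; ∂E/∂v = -4(v - 2) = 0 at v ∈ {2}.
The Hessian is diagonal: diag(E_uu, E_vv). Second derivatives: E_uu(0)=-8, E_uu(1)=4, E_uu(2)=-8; E_vv(2)=-4.
Local maxima occur where both diagonal entries negative: (0, 2), (2, 2). Count: 2.

2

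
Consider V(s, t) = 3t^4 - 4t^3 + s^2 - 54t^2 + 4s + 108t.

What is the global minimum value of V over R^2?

V(s,t) separates as P(s) + Q(t), so its minimum is min P + min Q.
P'(s) = 2s + 4 vanishes at s ∈ {-2}; Q'(t) = 12(t - 3)(t - 1)(t + 3) vanishes at t ∈ {-3, 1, 3}.
Local minima of P (where P''>0): P(-2)=-4. Local minima of Q: Q(-3)=-459, Q(3)=-27.
So the global minimum of V is P(-2) + Q(-3) = -4 − 459 = -463, attained at (-2, -3).

-463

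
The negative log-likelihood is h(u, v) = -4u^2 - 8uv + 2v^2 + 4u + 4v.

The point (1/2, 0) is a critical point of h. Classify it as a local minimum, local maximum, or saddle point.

saddle point

The Hessian of h is constant: H = [[-8, -8], [-8, 4]].
det(H) = (-8)·4 − (-8)² = -96.
Since det(H) < 0, H is indefinite and the critical point is a saddle point.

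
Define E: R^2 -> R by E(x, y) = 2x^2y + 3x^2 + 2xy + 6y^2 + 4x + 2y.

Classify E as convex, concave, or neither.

neither

The term 2x^2y is cubic, so the Hessian is not constant.
∂²E/∂x² = 4y + 6, which takes both signs as y varies (negative for sufficiently negative y). A diagonal entry of the Hessian changing sign means the Hessian is neither positive- nor negative-semidefinite on all of R^2.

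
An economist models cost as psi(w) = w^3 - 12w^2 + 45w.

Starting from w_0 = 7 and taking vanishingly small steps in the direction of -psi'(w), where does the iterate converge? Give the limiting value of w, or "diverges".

psi'(w) = 3(w - 5)(w - 3), so psi'(7) = 24.
Gradient descent moves in the -psi' direction, i.e. w is decreasing.
The nearest critical point in that direction is w = 5, where psi'' = 6 > 0 (a local minimum). The iterate converges there.

5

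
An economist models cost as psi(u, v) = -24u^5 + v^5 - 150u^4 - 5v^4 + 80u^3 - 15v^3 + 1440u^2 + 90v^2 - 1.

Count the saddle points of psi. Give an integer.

8

psi separates as a function of u plus a function of v, so ∇psi=0 decouples.
∂psi/∂u = -120u(u - 2)(u + 3)(u + 4) = 0 at u ∈ {-4, -3, 0, 2}; ∂psi/∂v = 5v(v - 4)(v - 3)(v + 3) = 0 at v ∈ {-3, 0, 3, 4}.
The Hessian is diagonal: diag(psi_uu, psi_vv). Second derivatives: psi_uu(-4)=2880, psi_uu(-3)=-1800, psi_uu(0)=2880, psi_uu(2)=-7200; psi_vv(-3)=-630, psi_vv(0)=180, psi_vv(3)=-90, psi_vv(4)=140.
Saddle points occur where the two diagonal entries have opposite signs: (-4, -3), (-4, 3), (-3, 0), (-3, 4), (0, -3), (0, 3), (2, 0), (2, 4). Count: 8.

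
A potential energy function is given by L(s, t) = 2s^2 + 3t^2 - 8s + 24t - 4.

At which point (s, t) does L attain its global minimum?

L(s,t) separates as P(s) + Q(t) − 4, so its minimum is min P + min Q − 4.
P'(s) = 4s - 8 vanishes at s ∈ {2}; Q'(t) = 6(t + 4) vanishes at t ∈ {-4}.
Local minima of P (where P''>0): P(2)=-8. Local minima of Q: Q(-4)=-48.
So the global minimum of L is P(2) + Q(-4) − 4 = -8 − 48 − 4 = -60, attained at (2, -4).

(2, -4)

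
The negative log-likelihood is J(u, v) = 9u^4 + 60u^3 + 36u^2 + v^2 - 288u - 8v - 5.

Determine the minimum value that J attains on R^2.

J(u,v) separates as P(u) + Q(v) − 5, so its minimum is min P + min Q − 5.
P'(u) = 36(u - 1)(u + 2)(u + 4) vanishes at u ∈ {-4, -2, 1}; Q'(v) = 2v - 8 vanishes at v ∈ {4}.
Local minima of P (where P''>0): P(-4)=192, P(1)=-183. Local minima of Q: Q(4)=-16.
So the global minimum of J is P(1) + Q(4) − 5 = -183 − 16 − 5 = -204, attained at (1, 4).

-204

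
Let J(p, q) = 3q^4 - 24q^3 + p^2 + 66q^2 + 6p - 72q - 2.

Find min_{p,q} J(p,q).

J(p,q) separates as A(p) + B(q) − 2, so its minimum is min A + min B − 2.
A'(p) = 2p + 6 vanishes at p ∈ {-3}; B'(q) = 12(q - 3)(q - 2)(q - 1) vanishes at q ∈ {1, 2, 3}.
Local minima of A (where A''>0): A(-3)=-9. Local minima of B: B(1)=-27, B(3)=-27.
So the global minimum of J is A(-3) + B(1) − 2 = -9 − 27 − 2 = -38, attained at (-3, 1).

-38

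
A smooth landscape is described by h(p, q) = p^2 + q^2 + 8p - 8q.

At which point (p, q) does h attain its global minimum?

(-4, 4)

h(p,q) separates as A(p) + B(q), so its minimum is min A + min B.
A'(p) = 2p + 8 vanishes at p ∈ {-4}; B'(q) = 2q - 8 vanishes at q ∈ {4}.
Local minima of A (where A''>0): A(-4)=-16. Local minima of B: B(4)=-16.
So the global minimum of h is A(-4) + B(4) = -16 − 16 = -32, attained at (-4, 4).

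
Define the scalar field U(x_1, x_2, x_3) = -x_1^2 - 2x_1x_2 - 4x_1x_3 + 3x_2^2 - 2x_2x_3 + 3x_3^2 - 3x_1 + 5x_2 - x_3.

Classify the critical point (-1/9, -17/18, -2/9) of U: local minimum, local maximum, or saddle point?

The Hessian is constant: H = [[-2, -2, -4], [-2, 6, -2], [-4, -2, 6]].
Leading principal minors: Δ₁ = -2, Δ₂ = -16, Δ₃ = -216.
The minors fit neither the all-positive nor the alternating-sign pattern, so H is indefinite: a saddle point.

saddle point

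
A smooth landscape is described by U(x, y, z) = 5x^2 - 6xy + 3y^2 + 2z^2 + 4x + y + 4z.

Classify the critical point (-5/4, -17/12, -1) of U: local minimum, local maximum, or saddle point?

local minimum

The Hessian is constant: H = [[10, -6, 0], [-6, 6, 0], [0, 0, 4]].
Leading principal minors: Δ₁ = 10, Δ₂ = 24, Δ₃ = 96.
All leading minors are positive, so H is positive definite: a local minimum.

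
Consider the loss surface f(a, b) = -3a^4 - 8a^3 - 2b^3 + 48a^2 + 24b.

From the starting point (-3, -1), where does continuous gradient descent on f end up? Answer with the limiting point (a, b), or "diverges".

f is separable, so gradient descent decouples: a follows -∂f/∂a, b follows -∂f/∂b.
∂f/∂a = -12a(a - 2)(a + 4); at a=-3 this is -180, so a increases.
∂f/∂b = -6(b - 2)(b + 2); at b=-1 this is 18, so b decreases.
a converges to its nearest critical value 0 (a local min of the a-part); b converges to -2. The iterate converges to (0, -2).

(0, -2)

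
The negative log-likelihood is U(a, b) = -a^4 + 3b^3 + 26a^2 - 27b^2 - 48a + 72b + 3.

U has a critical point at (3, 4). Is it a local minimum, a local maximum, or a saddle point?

saddle point

The mixed partial ∂²U/∂a∂b is 0, so the Hessian at any point is diag(U_aa, U_bb) = diag(4(-3a^2 + 13), 18(b - 3)).
At (3, 4): H = diag(-56, 18).
The eigenvalues have opposite signs, so H is indefinite: a saddle point.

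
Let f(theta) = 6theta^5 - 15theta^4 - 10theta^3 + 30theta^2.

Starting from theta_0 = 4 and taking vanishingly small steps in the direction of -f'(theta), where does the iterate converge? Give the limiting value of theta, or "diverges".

f'(theta) = 30theta(theta - 2)(theta - 1)(theta + 1), so f'(4) = 3600.
Gradient descent moves in the -f' direction, i.e. theta is decreasing.
The nearest critical point in that direction is theta = 2, where f'' = 180 > 0 (a local minimum). The iterate converges there.

2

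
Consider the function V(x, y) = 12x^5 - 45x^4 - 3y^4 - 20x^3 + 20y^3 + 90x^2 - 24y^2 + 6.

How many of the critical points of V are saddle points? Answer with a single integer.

V separates as a function of x plus a function of y, so ∇V=0 decouples.
∂V/∂x = 60x(x - 3)(x - 1)(x + 1) = 0 at x ∈ {-1, 0, 1, 3}; ∂V/∂y = -12y(y - 4)(y - 1) = 0 at y ∈ {0, 1, 4}.
The Hessian is diagonal: diag(V_xx, V_yy). Second derivatives: V_xx(-1)=-480, V_xx(0)=180, V_xx(1)=-240, V_xx(3)=1440; V_yy(0)=-48, V_yy(1)=36, V_yy(4)=-144.
Saddle points occur where the two diagonal entries have opposite signs: (-1, 1), (0, 0), (0, 4), (1, 1), (3, 0), (3, 4). Count: 6.

6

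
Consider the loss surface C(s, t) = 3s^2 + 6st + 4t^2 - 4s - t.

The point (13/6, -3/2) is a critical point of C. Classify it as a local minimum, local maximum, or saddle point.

The Hessian of C is constant: H = [[6, 6], [6, 8]].
det(H) = 6·8 − 6² = 12.
det(H) > 0 and tr(H) = 14 > 0, so H is positive definite and the point is a local minimum.

local minimum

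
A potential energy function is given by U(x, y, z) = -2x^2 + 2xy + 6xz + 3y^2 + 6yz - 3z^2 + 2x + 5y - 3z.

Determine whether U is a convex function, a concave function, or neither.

neither

U is quadratic, so its Hessian is the constant matrix H = [[-4, 2, 6], [2, 6, 6], [6, 6, -6]].
Leading principal minors: -4, -28, 240.
Neither pattern holds ⇒ H is indefinite ⇒ neither convex nor concave.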